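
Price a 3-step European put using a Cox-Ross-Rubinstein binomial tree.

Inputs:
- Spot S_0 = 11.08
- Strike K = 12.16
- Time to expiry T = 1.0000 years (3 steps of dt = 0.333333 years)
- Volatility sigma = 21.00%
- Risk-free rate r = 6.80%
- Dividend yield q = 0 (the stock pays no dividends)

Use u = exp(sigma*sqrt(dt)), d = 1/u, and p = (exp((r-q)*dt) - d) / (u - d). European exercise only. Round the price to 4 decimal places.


Answer: Price = V(0,0) = 1.0498

Derivation:
dt = T/N = 0.333333
u = exp(sigma*sqrt(dt)) = 1.128900; d = 1/u = 0.885818
p = (exp((r-q)*dt) - d) / (u - d) = 0.564038
Discount per step: exp(-r*dt) = 0.977588
Stock lattice S(k, i) with i counting down-moves:
  k=0: S(0,0) = 11.0800
  k=1: S(1,0) = 12.5082; S(1,1) = 9.8149
  k=2: S(2,0) = 14.1205; S(2,1) = 11.0800; S(2,2) = 8.6942
  k=3: S(3,0) = 15.9406; S(3,1) = 12.5082; S(3,2) = 9.8149; S(3,3) = 7.7015
Terminal payoffs V(N, i) = max(K - S_T, 0):
  V(3,0) = 0.000000; V(3,1) = 0.000000; V(3,2) = 2.345134; V(3,3) = 4.458532
Backward induction: V(k, i) = exp(-r*dt) * [p * V(k+1, i) + (1-p) * V(k+1, i+1)].
  V(2,0) = exp(-r*dt) * [p*0.000000 + (1-p)*0.000000] = 0.000000
  V(2,1) = exp(-r*dt) * [p*0.000000 + (1-p)*2.345134] = 0.999476
  V(2,2) = exp(-r*dt) * [p*2.345134 + (1-p)*4.458532] = 3.193287
  V(1,0) = exp(-r*dt) * [p*0.000000 + (1-p)*0.999476] = 0.425968
  V(1,1) = exp(-r*dt) * [p*0.999476 + (1-p)*3.193287] = 1.912059
  V(0,0) = exp(-r*dt) * [p*0.425968 + (1-p)*1.912059] = 1.049780


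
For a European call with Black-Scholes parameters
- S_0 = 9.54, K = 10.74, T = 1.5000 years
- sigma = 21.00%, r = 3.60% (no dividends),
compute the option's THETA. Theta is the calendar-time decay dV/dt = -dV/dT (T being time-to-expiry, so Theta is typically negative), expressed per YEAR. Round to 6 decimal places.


d1 = -0.1221113546; d2 = -0.3793077776
phi(d1) = 0.3959789900; exp(-qT) = 1.0000000000; exp(-rT) = 0.9474321065
Theta = -S*exp(-qT)*phi(d1)*sigma/(2*sqrt(T)) - r*K*exp(-rT)*N(d2) + q*S*exp(-qT)*N(d1)
N(d1) = 0.4514054147; N(d2) = 0.3522296624; sqrt(T) = 1.2247448714
Term 1 = -9.5400 * 1.0000000000 * 0.3959789900 * 0.2100 / (2 * 1.2247448714) = -0.3238651278
Term 2 = -0.0360 * 10.7400 * 0.9474321065 * 0.3522296624 = -0.1290270615
Term 3 = 0 (no dividend yield, q = 0)
Theta = -0.3238651278 + (-0.1290270615) + (0.0000000000) = -0.452892

Answer: Theta = -0.452892


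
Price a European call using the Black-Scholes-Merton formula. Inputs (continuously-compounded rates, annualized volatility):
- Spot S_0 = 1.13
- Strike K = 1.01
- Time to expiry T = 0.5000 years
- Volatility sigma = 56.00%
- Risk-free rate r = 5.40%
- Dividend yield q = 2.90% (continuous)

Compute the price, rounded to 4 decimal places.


Answer: Price = 0.2378

Derivation:
d1 = (ln(S/K) + (r - q + 0.5*sigma^2) * T) / (sigma * sqrt(T)) = 0.51307492
d2 = d1 - sigma * sqrt(T) = 0.11709512
exp(-rT) = 0.97336124; exp(-qT) = 0.98560462
C = S_0 * exp(-qT) * N(d1) - K * exp(-rT) * N(d2)
N(d1) = 0.69605054; N(d2) = 0.54660766
C = 1.1300 * 0.98560462 * 0.69605054 - 1.0100 * 0.97336124 * 0.54660766 = 0.2378


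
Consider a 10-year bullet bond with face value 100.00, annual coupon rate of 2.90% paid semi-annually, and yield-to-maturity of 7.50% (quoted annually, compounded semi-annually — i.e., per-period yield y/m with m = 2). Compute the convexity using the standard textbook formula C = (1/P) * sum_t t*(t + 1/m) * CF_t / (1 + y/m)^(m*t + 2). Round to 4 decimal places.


Coupon per period c = face * coupon_rate / m = 1.450000
Periods per year m = 2; per-period yield y/m = 0.037500
Number of cashflows N = 20
Cashflows (t years, CF_t, discount factor 1/(1+y/m)^(m*t), PV):
  t = 0.5000: CF_t = 1.450000, DF = 0.963855, PV = 1.397590
  t = 1.0000: CF_t = 1.450000, DF = 0.929017, PV = 1.347075
  t = 1.5000: CF_t = 1.450000, DF = 0.895438, PV = 1.298386
  t = 2.0000: CF_t = 1.450000, DF = 0.863073, PV = 1.251456
  t = 2.5000: CF_t = 1.450000, DF = 0.831878, PV = 1.206223
  t = 3.0000: CF_t = 1.450000, DF = 0.801810, PV = 1.162624
  t = 3.5000: CF_t = 1.450000, DF = 0.772829, PV = 1.120602
  t = 4.0000: CF_t = 1.450000, DF = 0.744895, PV = 1.080098
  t = 4.5000: CF_t = 1.450000, DF = 0.717971, PV = 1.041058
  t = 5.0000: CF_t = 1.450000, DF = 0.692020, PV = 1.003430
  t = 5.5000: CF_t = 1.450000, DF = 0.667008, PV = 0.967161
  t = 6.0000: CF_t = 1.450000, DF = 0.642899, PV = 0.932204
  t = 6.5000: CF_t = 1.450000, DF = 0.619662, PV = 0.898509
  t = 7.0000: CF_t = 1.450000, DF = 0.597264, PV = 0.866033
  t = 7.5000: CF_t = 1.450000, DF = 0.575676, PV = 0.834731
  t = 8.0000: CF_t = 1.450000, DF = 0.554869, PV = 0.804560
  t = 8.5000: CF_t = 1.450000, DF = 0.534813, PV = 0.775479
  t = 9.0000: CF_t = 1.450000, DF = 0.515483, PV = 0.747450
  t = 9.5000: CF_t = 1.450000, DF = 0.496851, PV = 0.720434
  t = 10.0000: CF_t = 101.450000, DF = 0.478892, PV = 48.583628
Price P = sum_t PV_t = 68.038730
Convexity numerator sum_t t*(t + 1/m) * CF_t / (1+y/m)^(m*t + 2):
  t = 0.5000: term = 0.649193
  t = 1.0000: term = 1.877184
  t = 1.5000: term = 3.618668
  t = 2.0000: term = 5.813121
  t = 2.5000: term = 8.404513
  t = 3.0000: term = 11.341029
  t = 3.5000: term = 14.574816
  t = 4.0000: term = 18.061734
  t = 4.5000: term = 21.761126
  t = 5.0000: term = 25.635597
  t = 5.5000: term = 29.650811
  t = 6.0000: term = 33.775294
  t = 6.5000: term = 37.980250
  t = 7.0000: term = 42.239388
  t = 7.5000: term = 46.528758
  t = 8.0000: term = 50.826595
  t = 8.5000: term = 55.113176
  t = 9.0000: term = 59.370678
  t = 9.5000: term = 63.583056
  t = 10.0000: term = 4739.178122
Convexity = (1/P) * sum = 5269.983108 / 68.038730 = 77.455636

Answer: Convexity = 77.4556


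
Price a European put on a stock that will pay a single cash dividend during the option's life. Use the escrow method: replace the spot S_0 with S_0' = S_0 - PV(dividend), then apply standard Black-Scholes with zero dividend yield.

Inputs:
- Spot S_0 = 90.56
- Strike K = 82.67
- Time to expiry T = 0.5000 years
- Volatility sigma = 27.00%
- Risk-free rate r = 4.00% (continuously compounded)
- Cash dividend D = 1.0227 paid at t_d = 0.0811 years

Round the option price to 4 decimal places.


Answer: Price = 3.0959

Derivation:
PV(D) = D * exp(-r * t_d) = 1.0227 * 0.99676126 = 1.01938774
S_0' = S_0 - PV(D) = 90.5600 - 1.01938774 = 89.54061226
d1 = (ln(S_0'/K) + (r + sigma^2/2)*T) / (sigma*sqrt(T)) = 0.61838065
d2 = d1 - sigma*sqrt(T) = 0.42746182
exp(-rT) = 0.98019867
N(-d1) = 0.26816222; N(-d2) = 0.33452149
P = K * exp(-rT) * N(-d2) - S_0' * N(-d1) = 82.6700 * 0.98019867 * 0.33452149 - 89.54061226 * 0.26816222 = 3.0959


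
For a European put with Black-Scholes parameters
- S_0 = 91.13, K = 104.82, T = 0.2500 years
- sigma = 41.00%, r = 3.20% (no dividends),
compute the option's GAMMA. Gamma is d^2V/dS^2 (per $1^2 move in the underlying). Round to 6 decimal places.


Answer: Gamma = 0.018446

Derivation:
d1 = -0.5411952920; d2 = -0.7461952920
phi(d1) = 0.3445952617; exp(-qT) = 1.0000000000; exp(-rT) = 0.9920319148
Gamma = exp(-qT) * phi(d1) / (S * sigma * sqrt(T)) = 1.0000000000 * 0.3445952617 / (91.1300 * 0.4100 * 0.5000000000) = 0.018446


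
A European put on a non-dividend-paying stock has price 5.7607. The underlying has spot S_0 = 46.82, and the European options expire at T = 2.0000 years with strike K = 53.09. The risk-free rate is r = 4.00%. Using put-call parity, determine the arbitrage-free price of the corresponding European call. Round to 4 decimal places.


Answer: Call price = 3.5725

Derivation:
Put-call parity: C - P = S_0 * exp(-qT) - K * exp(-rT).
S_0 * exp(-qT) = 46.8200 * 1.00000000 = 46.82000000
K * exp(-rT) = 53.0900 * 0.92311635 = 49.00824683
C = P + S*exp(-qT) - K*exp(-rT)
C = 5.7607 + 46.82000000 - 49.00824683 = 3.5725


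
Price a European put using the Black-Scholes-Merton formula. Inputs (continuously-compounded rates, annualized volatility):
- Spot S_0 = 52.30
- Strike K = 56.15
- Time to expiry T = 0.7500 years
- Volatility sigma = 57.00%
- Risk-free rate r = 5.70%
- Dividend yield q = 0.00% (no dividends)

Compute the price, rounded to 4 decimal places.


d1 = (ln(S/K) + (r - q + 0.5*sigma^2) * T) / (sigma * sqrt(T)) = 0.18952726
d2 = d1 - sigma * sqrt(T) = -0.30410722
exp(-rT) = 0.95815090; exp(-qT) = 1.00000000
P = K * exp(-rT) * N(-d2) - S_0 * exp(-qT) * N(-d1)
N(-d1) = 0.42483980; N(-d2) = 0.61947690
P = 56.1500 * 0.95815090 * 0.61947690 - 52.3000 * 1.00000000 * 0.42483980 = 11.1088

Answer: Price = 11.1088


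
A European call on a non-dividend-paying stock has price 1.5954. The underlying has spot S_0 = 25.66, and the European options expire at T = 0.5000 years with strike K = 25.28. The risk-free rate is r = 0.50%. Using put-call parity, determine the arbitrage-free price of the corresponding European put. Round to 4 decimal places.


Answer: Put price = 1.1523

Derivation:
Put-call parity: C - P = S_0 * exp(-qT) - K * exp(-rT).
S_0 * exp(-qT) = 25.6600 * 1.00000000 = 25.66000000
K * exp(-rT) = 25.2800 * 0.99750312 = 25.21687893
P = C - S*exp(-qT) + K*exp(-rT)
P = 1.5954 - 25.66000000 + 25.21687893 = 1.1523


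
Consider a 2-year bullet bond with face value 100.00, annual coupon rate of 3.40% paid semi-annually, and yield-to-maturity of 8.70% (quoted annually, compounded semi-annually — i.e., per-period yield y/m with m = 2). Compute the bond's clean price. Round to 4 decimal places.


Answer: Price = 90.4596

Derivation:
Coupon per period c = face * coupon_rate / m = 1.700000
Periods per year m = 2; per-period yield y/m = 0.043500
Number of cashflows N = 4
Cashflows (t years, CF_t, discount factor 1/(1+y/m)^(m*t), PV):
  t = 0.5000: CF_t = 1.700000, DF = 0.958313, PV = 1.629133
  t = 1.0000: CF_t = 1.700000, DF = 0.918365, PV = 1.561220
  t = 1.5000: CF_t = 1.700000, DF = 0.880081, PV = 1.496138
  t = 2.0000: CF_t = 101.700000, DF = 0.843393, PV = 85.773106
Price P = sum_t PV_t = 90.459597


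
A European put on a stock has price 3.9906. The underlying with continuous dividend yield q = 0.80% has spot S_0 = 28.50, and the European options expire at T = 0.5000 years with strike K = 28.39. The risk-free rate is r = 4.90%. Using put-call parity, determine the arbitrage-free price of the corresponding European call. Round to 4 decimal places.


Answer: Call price = 4.6739

Derivation:
Put-call parity: C - P = S_0 * exp(-qT) - K * exp(-rT).
S_0 * exp(-qT) = 28.5000 * 0.99600799 = 28.38622770
K * exp(-rT) = 28.3900 * 0.97579769 = 27.70289639
C = P + S*exp(-qT) - K*exp(-rT)
C = 3.9906 + 28.38622770 - 27.70289639 = 4.6739


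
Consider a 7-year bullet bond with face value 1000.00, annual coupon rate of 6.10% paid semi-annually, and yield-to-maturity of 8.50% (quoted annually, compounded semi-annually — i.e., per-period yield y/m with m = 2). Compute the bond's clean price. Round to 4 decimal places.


Coupon per period c = face * coupon_rate / m = 30.500000
Periods per year m = 2; per-period yield y/m = 0.042500
Number of cashflows N = 14
Cashflows (t years, CF_t, discount factor 1/(1+y/m)^(m*t), PV):
  t = 0.5000: CF_t = 30.500000, DF = 0.959233, PV = 29.256595
  t = 1.0000: CF_t = 30.500000, DF = 0.920127, PV = 28.063880
  t = 1.5000: CF_t = 30.500000, DF = 0.882616, PV = 26.919789
  t = 2.0000: CF_t = 30.500000, DF = 0.846634, PV = 25.822339
  t = 2.5000: CF_t = 30.500000, DF = 0.812119, PV = 24.769630
  t = 3.0000: CF_t = 30.500000, DF = 0.779011, PV = 23.759837
  t = 3.5000: CF_t = 30.500000, DF = 0.747253, PV = 22.791211
  t = 4.0000: CF_t = 30.500000, DF = 0.716789, PV = 21.862072
  t = 4.5000: CF_t = 30.500000, DF = 0.687568, PV = 20.970813
  t = 5.0000: CF_t = 30.500000, DF = 0.659537, PV = 20.115888
  t = 5.5000: CF_t = 30.500000, DF = 0.632650, PV = 19.295816
  t = 6.0000: CF_t = 30.500000, DF = 0.606858, PV = 18.509176
  t = 6.5000: CF_t = 30.500000, DF = 0.582118, PV = 17.754605
  t = 7.0000: CF_t = 1030.500000, DF = 0.558387, PV = 575.417552
Price P = sum_t PV_t = 875.309202

Answer: Price = 875.3092


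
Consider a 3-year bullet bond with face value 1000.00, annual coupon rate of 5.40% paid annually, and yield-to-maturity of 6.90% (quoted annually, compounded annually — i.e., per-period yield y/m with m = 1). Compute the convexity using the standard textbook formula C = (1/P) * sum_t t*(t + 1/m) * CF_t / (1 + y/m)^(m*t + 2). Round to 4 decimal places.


Coupon per period c = face * coupon_rate / m = 54.000000
Periods per year m = 1; per-period yield y/m = 0.069000
Number of cashflows N = 3
Cashflows (t years, CF_t, discount factor 1/(1+y/m)^(m*t), PV):
  t = 1.0000: CF_t = 54.000000, DF = 0.935454, PV = 50.514500
  t = 2.0000: CF_t = 54.000000, DF = 0.875074, PV = 47.253975
  t = 3.0000: CF_t = 1054.000000, DF = 0.818591, PV = 862.794753
Price P = sum_t PV_t = 960.563228
Convexity numerator sum_t t*(t + 1/m) * CF_t / (1+y/m)^(m*t + 2):
  t = 1.0000: term = 88.407811
  t = 2.0000: term = 248.104242
  t = 3.0000: term = 9060.107087
Convexity = (1/P) * sum = 9396.619140 / 960.563228 = 9.782406

Answer: Convexity = 9.7824


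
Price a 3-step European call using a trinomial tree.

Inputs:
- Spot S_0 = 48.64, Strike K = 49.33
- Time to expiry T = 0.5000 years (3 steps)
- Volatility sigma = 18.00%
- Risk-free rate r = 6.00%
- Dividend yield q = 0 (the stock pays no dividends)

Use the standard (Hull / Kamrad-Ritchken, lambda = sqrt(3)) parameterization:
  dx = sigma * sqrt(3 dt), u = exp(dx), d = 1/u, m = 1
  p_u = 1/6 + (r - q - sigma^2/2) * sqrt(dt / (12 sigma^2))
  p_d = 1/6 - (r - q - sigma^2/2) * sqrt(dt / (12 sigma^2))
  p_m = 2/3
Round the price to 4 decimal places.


Answer: Price = V(0,0) = 2.7368

Derivation:
dt = T/N = 0.166667; dx = sigma*sqrt(3*dt) = 0.127279
u = exp(dx) = 1.135734; d = 1/u = 0.880488
p_u = 0.195344, p_m = 0.666667, p_d = 0.137990
Discount per step: exp(-r*dt) = 0.990050
Stock lattice S(k, j) with j the centered position index:
  k=0: S(0,+0) = 48.6400
  k=1: S(1,-1) = 42.8269; S(1,+0) = 48.6400; S(1,+1) = 55.2421
  k=2: S(2,-2) = 37.7086; S(2,-1) = 42.8269; S(2,+0) = 48.6400; S(2,+1) = 55.2421; S(2,+2) = 62.7403
  k=3: S(3,-3) = 33.2019; S(3,-2) = 37.7086; S(3,-1) = 42.8269; S(3,+0) = 48.6400; S(3,+1) = 55.2421; S(3,+2) = 62.7403; S(3,+3) = 71.2563
Terminal payoffs V(N, j) = max(S_T - K, 0):
  V(3,-3) = 0.000000; V(3,-2) = 0.000000; V(3,-1) = 0.000000; V(3,+0) = 0.000000; V(3,+1) = 5.912106; V(3,+2) = 13.410344; V(3,+3) = 21.926347
Backward induction: V(k, j) = exp(-r*dt) * [p_u * V(k+1, j+1) + p_m * V(k+1, j) + p_d * V(k+1, j-1)]
  V(2,-2) = exp(-r*dt) * [p_u*0.000000 + p_m*0.000000 + p_d*0.000000] = 0.000000
  V(2,-1) = exp(-r*dt) * [p_u*0.000000 + p_m*0.000000 + p_d*0.000000] = 0.000000
  V(2,+0) = exp(-r*dt) * [p_u*5.912106 + p_m*0.000000 + p_d*0.000000] = 1.143402
  V(2,+1) = exp(-r*dt) * [p_u*13.410344 + p_m*5.912106 + p_d*0.000000] = 6.495748
  V(2,+2) = exp(-r*dt) * [p_u*21.926347 + p_m*13.410344 + p_d*5.912106] = 13.899521
  V(1,-1) = exp(-r*dt) * [p_u*1.143402 + p_m*0.000000 + p_d*0.000000] = 0.221134
  V(1,+0) = exp(-r*dt) * [p_u*6.495748 + p_m*1.143402 + p_d*0.000000] = 2.010961
  V(1,+1) = exp(-r*dt) * [p_u*13.899521 + p_m*6.495748 + p_d*1.143402] = 7.131785
  V(0,+0) = exp(-r*dt) * [p_u*7.131785 + p_m*2.010961 + p_d*0.221134] = 2.736800


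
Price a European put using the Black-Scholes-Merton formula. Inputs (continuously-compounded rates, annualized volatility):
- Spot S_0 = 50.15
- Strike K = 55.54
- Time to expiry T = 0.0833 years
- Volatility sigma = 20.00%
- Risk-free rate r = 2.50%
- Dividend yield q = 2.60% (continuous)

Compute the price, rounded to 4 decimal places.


d1 = (ln(S/K) + (r - q + 0.5*sigma^2) * T) / (sigma * sqrt(T)) = -1.74109859
d2 = d1 - sigma * sqrt(T) = -1.79882207
exp(-rT) = 0.99791967; exp(-qT) = 0.99783654
P = K * exp(-rT) * N(-d2) - S_0 * exp(-qT) * N(-d1)
N(-d1) = 0.95916685; N(-d2) = 0.96397658
P = 55.5400 * 0.99791967 * 0.96397658 - 50.1500 * 0.99783654 * 0.95916685 = 5.4297

Answer: Price = 5.4297


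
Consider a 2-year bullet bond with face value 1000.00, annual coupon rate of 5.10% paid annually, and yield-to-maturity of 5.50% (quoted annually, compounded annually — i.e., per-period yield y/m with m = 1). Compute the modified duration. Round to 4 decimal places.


Answer: Modified duration = 1.8496

Derivation:
Coupon per period c = face * coupon_rate / m = 51.000000
Periods per year m = 1; per-period yield y/m = 0.055000
Number of cashflows N = 2
Cashflows (t years, CF_t, discount factor 1/(1+y/m)^(m*t), PV):
  t = 1.0000: CF_t = 51.000000, DF = 0.947867, PV = 48.341232
  t = 2.0000: CF_t = 1051.000000, DF = 0.898452, PV = 944.273489
Price P = sum_t PV_t = 992.614721
First compute Macaulay numerator sum_t t * PV_t:
  t * PV_t at t = 1.0000: 48.341232
  t * PV_t at t = 2.0000: 1888.546978
Macaulay duration D = 1936.888210 / 992.614721 = 1.951299
Modified duration = D / (1 + y/m) = 1.951299 / (1 + 0.055000) = 1.849573


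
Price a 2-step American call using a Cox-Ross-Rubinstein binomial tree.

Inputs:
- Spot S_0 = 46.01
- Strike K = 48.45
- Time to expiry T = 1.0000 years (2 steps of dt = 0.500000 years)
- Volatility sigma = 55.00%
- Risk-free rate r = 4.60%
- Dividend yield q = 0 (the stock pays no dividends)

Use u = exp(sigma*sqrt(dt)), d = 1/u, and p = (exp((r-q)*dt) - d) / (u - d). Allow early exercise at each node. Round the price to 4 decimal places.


Answer: Price = V(0,0) = 9.2640

Derivation:
dt = T/N = 0.500000
u = exp(sigma*sqrt(dt)) = 1.475370; d = 1/u = 0.677796
p = (exp((r-q)*dt) - d) / (u - d) = 0.433152
Discount per step: exp(-r*dt) = 0.977262
Stock lattice S(k, i) with i counting down-moves:
  k=0: S(0,0) = 46.0100
  k=1: S(1,0) = 67.8818; S(1,1) = 31.1854
  k=2: S(2,0) = 100.1507; S(2,1) = 46.0100; S(2,2) = 21.1373
Terminal payoffs V(N, i) = max(S_T - K, 0):
  V(2,0) = 51.700717; V(2,1) = 0.000000; V(2,2) = 0.000000
Backward induction: V(k, i) = exp(-r*dt) * [p * V(k+1, i) + (1-p) * V(k+1, i+1)]; then take max(V_cont, immediate exercise) for American.
  V(1,0) = exp(-r*dt) * [p*51.700717 + (1-p)*0.000000] = 21.885063; exercise = 19.431769; V(1,0) = max -> 21.885063
  V(1,1) = exp(-r*dt) * [p*0.000000 + (1-p)*0.000000] = 0.000000; exercise = 0.000000; V(1,1) = max -> 0.000000
  V(0,0) = exp(-r*dt) * [p*21.885063 + (1-p)*0.000000] = 9.264010; exercise = 0.000000; V(0,0) = max -> 9.264010


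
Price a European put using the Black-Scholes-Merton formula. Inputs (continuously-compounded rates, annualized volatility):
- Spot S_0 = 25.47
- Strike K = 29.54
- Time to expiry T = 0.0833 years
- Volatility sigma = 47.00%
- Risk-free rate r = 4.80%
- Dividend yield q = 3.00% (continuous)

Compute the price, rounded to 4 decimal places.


d1 = (ln(S/K) + (r - q + 0.5*sigma^2) * T) / (sigma * sqrt(T)) = -1.01396185
d2 = d1 - sigma * sqrt(T) = -1.14961203
exp(-rT) = 0.99600958; exp(-qT) = 0.99750412
P = K * exp(-rT) * N(-d2) - S_0 * exp(-qT) * N(-d1)
N(-d1) = 0.84469952; N(-d2) = 0.87484815
P = 29.5400 * 0.99600958 * 0.87484815 - 25.4700 * 0.99750412 * 0.84469952 = 4.2791

Answer: Price = 4.2791


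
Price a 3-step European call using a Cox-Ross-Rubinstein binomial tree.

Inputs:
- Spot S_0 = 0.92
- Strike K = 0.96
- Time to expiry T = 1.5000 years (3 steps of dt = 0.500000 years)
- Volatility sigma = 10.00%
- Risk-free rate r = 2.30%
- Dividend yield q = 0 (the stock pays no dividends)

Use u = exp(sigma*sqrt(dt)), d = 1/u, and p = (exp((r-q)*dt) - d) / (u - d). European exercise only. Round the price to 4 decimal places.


Answer: Price = V(0,0) = 0.0418

Derivation:
dt = T/N = 0.500000
u = exp(sigma*sqrt(dt)) = 1.073271; d = 1/u = 0.931731
p = (exp((r-q)*dt) - d) / (u - d) = 0.564048
Discount per step: exp(-r*dt) = 0.988566
Stock lattice S(k, i) with i counting down-moves:
  k=0: S(0,0) = 0.9200
  k=1: S(1,0) = 0.9874; S(1,1) = 0.8572
  k=2: S(2,0) = 1.0598; S(2,1) = 0.9200; S(2,2) = 0.7987
  k=3: S(3,0) = 1.1374; S(3,1) = 0.9874; S(3,2) = 0.8572; S(3,3) = 0.7441
Terminal payoffs V(N, i) = max(S_T - K, 0):
  V(3,0) = 0.177406; V(3,1) = 0.027409; V(3,2) = 0.000000; V(3,3) = 0.000000
Backward induction: V(k, i) = exp(-r*dt) * [p * V(k+1, i) + (1-p) * V(k+1, i+1)].
  V(2,0) = exp(-r*dt) * [p*0.177406 + (1-p)*0.027409] = 0.110734
  V(2,1) = exp(-r*dt) * [p*0.027409 + (1-p)*0.000000] = 0.015283
  V(2,2) = exp(-r*dt) * [p*0.000000 + (1-p)*0.000000] = 0.000000
  V(1,0) = exp(-r*dt) * [p*0.110734 + (1-p)*0.015283] = 0.068332
  V(1,1) = exp(-r*dt) * [p*0.015283 + (1-p)*0.000000] = 0.008522
  V(0,0) = exp(-r*dt) * [p*0.068332 + (1-p)*0.008522] = 0.041774


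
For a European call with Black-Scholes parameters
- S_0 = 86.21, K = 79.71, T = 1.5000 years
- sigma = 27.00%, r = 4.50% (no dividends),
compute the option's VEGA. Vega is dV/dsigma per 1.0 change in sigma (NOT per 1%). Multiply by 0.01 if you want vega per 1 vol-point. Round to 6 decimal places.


Answer: Vega = 35.045399

Derivation:
d1 = 0.6065242994; d2 = 0.2758431842
phi(d1) = 0.3319156541; exp(-qT) = 1.0000000000; exp(-rT) = 0.9347277206
Vega = S * exp(-qT) * phi(d1) * sqrt(T) = 86.2100 * 1.0000000000 * 0.3319156541 * 1.2247448714 = 35.045399


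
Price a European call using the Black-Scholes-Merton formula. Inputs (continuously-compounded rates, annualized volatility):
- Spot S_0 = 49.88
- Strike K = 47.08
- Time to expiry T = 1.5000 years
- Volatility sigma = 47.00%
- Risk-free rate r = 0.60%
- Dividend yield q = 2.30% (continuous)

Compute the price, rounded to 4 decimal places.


Answer: Price = 11.5235

Derivation:
d1 = (ln(S/K) + (r - q + 0.5*sigma^2) * T) / (sigma * sqrt(T)) = 0.34387855
d2 = d1 - sigma * sqrt(T) = -0.23175154
exp(-rT) = 0.99104038; exp(-qT) = 0.96608834
C = S_0 * exp(-qT) * N(d1) - K * exp(-rT) * N(d2)
N(d1) = 0.63453119; N(d2) = 0.40836550
C = 49.8800 * 0.96608834 * 0.63453119 - 47.0800 * 0.99104038 * 0.40836550 = 11.5235


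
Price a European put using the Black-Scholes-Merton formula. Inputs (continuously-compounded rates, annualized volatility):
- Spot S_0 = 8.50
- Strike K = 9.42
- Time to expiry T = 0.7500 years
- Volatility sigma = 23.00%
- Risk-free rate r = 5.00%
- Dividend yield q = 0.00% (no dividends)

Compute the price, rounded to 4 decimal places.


d1 = (ln(S/K) + (r - q + 0.5*sigma^2) * T) / (sigma * sqrt(T)) = -0.22808561
d2 = d1 - sigma * sqrt(T) = -0.42727146
exp(-rT) = 0.96319442; exp(-qT) = 1.00000000
P = K * exp(-rT) * N(-d2) - S_0 * exp(-qT) * N(-d1)
N(-d1) = 0.59021016; N(-d2) = 0.66540919
P = 9.4200 * 0.96319442 * 0.66540919 - 8.5000 * 1.00000000 * 0.59021016 = 1.0207

Answer: Price = 1.0207


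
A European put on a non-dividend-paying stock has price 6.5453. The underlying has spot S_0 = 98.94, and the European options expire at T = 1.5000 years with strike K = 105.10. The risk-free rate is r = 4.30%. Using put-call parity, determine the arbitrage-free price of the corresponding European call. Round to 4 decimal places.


Put-call parity: C - P = S_0 * exp(-qT) - K * exp(-rT).
S_0 * exp(-qT) = 98.9400 * 1.00000000 = 98.94000000
K * exp(-rT) = 105.1000 * 0.93753611 = 98.53504561
C = P + S*exp(-qT) - K*exp(-rT)
C = 6.5453 + 98.94000000 - 98.53504561 = 6.9503

Answer: Call price = 6.9503


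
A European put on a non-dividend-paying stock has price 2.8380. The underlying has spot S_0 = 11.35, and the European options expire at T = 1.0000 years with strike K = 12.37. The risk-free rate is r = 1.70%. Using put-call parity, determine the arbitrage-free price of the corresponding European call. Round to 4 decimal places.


Put-call parity: C - P = S_0 * exp(-qT) - K * exp(-rT).
S_0 * exp(-qT) = 11.3500 * 1.00000000 = 11.35000000
K * exp(-rT) = 12.3700 * 0.98314368 = 12.16148738
C = P + S*exp(-qT) - K*exp(-rT)
C = 2.8380 + 11.35000000 - 12.16148738 = 2.0265

Answer: Call price = 2.0265


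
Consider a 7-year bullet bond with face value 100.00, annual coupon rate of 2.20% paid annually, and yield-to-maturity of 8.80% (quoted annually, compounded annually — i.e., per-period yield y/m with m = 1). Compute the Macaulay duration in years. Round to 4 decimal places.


Coupon per period c = face * coupon_rate / m = 2.200000
Periods per year m = 1; per-period yield y/m = 0.088000
Number of cashflows N = 7
Cashflows (t years, CF_t, discount factor 1/(1+y/m)^(m*t), PV):
  t = 1.0000: CF_t = 2.200000, DF = 0.919118, PV = 2.022059
  t = 2.0000: CF_t = 2.200000, DF = 0.844777, PV = 1.858510
  t = 3.0000: CF_t = 2.200000, DF = 0.776450, PV = 1.708189
  t = 4.0000: CF_t = 2.200000, DF = 0.713649, PV = 1.570027
  t = 5.0000: CF_t = 2.200000, DF = 0.655927, PV = 1.443039
  t = 6.0000: CF_t = 2.200000, DF = 0.602874, PV = 1.326323
  t = 7.0000: CF_t = 102.200000, DF = 0.554112, PV = 56.630269
Price P = sum_t PV_t = 66.558417
Macaulay numerator sum_t t * PV_t:
  t * PV_t at t = 1.0000: 2.022059
  t * PV_t at t = 2.0000: 3.717020
  t * PV_t at t = 3.0000: 5.124568
  t * PV_t at t = 4.0000: 6.280108
  t * PV_t at t = 5.0000: 7.215197
  t * PV_t at t = 6.0000: 7.957938
  t * PV_t at t = 7.0000: 396.411886
Macaulay duration D = (sum_t t * PV_t) / P = 428.728776 / 66.558417 = 6.441391

Answer: Macaulay duration = 6.4414 years


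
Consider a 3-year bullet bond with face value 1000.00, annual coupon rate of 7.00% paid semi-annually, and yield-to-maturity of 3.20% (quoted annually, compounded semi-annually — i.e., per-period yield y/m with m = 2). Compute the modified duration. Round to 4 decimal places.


Coupon per period c = face * coupon_rate / m = 35.000000
Periods per year m = 2; per-period yield y/m = 0.016000
Number of cashflows N = 6
Cashflows (t years, CF_t, discount factor 1/(1+y/m)^(m*t), PV):
  t = 0.5000: CF_t = 35.000000, DF = 0.984252, PV = 34.448819
  t = 1.0000: CF_t = 35.000000, DF = 0.968752, PV = 33.906318
  t = 1.5000: CF_t = 35.000000, DF = 0.953496, PV = 33.372360
  t = 2.0000: CF_t = 35.000000, DF = 0.938480, PV = 32.846811
  t = 2.5000: CF_t = 35.000000, DF = 0.923701, PV = 32.329538
  t = 3.0000: CF_t = 1035.000000, DF = 0.909155, PV = 940.975037
Price P = sum_t PV_t = 1107.878883
First compute Macaulay numerator sum_t t * PV_t:
  t * PV_t at t = 0.5000: 17.224409
  t * PV_t at t = 1.0000: 33.906318
  t * PV_t at t = 1.5000: 50.058540
  t * PV_t at t = 2.0000: 65.693622
  t * PV_t at t = 2.5000: 80.823846
  t * PV_t at t = 3.0000: 2822.925110
Macaulay duration D = 3070.631846 / 1107.878883 = 2.771631
Modified duration = D / (1 + y/m) = 2.771631 / (1 + 0.016000) = 2.727984

Answer: Modified duration = 2.7280


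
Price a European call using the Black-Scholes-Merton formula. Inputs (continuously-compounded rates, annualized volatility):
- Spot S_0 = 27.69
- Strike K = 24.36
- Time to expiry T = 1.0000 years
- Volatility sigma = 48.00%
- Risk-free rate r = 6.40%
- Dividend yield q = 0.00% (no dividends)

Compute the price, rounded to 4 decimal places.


Answer: Price = 7.5833

Derivation:
d1 = (ln(S/K) + (r - q + 0.5*sigma^2) * T) / (sigma * sqrt(T)) = 0.64026853
d2 = d1 - sigma * sqrt(T) = 0.16026853
exp(-rT) = 0.93800500; exp(-qT) = 1.00000000
C = S_0 * exp(-qT) * N(d1) - K * exp(-rT) * N(d2)
N(d1) = 0.73900098; N(d2) = 0.56366523
C = 27.6900 * 1.00000000 * 0.73900098 - 24.3600 * 0.93800500 * 0.56366523 = 7.5833


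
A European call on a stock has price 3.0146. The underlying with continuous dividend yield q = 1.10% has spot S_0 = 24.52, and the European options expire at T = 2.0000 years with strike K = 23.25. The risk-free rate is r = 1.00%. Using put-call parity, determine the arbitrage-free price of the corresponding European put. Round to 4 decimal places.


Put-call parity: C - P = S_0 * exp(-qT) - K * exp(-rT).
S_0 * exp(-qT) = 24.5200 * 0.97824024 = 23.98645056
K * exp(-rT) = 23.2500 * 0.98019867 = 22.78961915
P = C - S*exp(-qT) + K*exp(-rT)
P = 3.0146 - 23.98645056 + 22.78961915 = 1.8178

Answer: Put price = 1.8178


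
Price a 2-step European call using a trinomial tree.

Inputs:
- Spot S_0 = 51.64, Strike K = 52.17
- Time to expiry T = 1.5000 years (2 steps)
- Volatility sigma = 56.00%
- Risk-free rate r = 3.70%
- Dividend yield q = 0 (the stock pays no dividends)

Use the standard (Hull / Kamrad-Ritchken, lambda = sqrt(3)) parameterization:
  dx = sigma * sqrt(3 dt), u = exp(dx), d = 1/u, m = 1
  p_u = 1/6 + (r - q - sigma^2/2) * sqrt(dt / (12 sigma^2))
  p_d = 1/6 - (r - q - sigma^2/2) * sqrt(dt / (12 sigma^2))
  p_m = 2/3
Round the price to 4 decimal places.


Answer: Price = V(0,0) = 12.3548

Derivation:
dt = T/N = 0.750000; dx = sigma*sqrt(3*dt) = 0.840000
u = exp(dx) = 2.316367; d = 1/u = 0.431711
p_u = 0.113185, p_m = 0.666667, p_d = 0.220149
Discount per step: exp(-r*dt) = 0.972631
Stock lattice S(k, j) with j the centered position index:
  k=0: S(0,+0) = 51.6400
  k=1: S(1,-1) = 22.2935; S(1,+0) = 51.6400; S(1,+1) = 119.6172
  k=2: S(2,-2) = 9.6244; S(2,-1) = 22.2935; S(2,+0) = 51.6400; S(2,+1) = 119.6172; S(2,+2) = 277.0773
Terminal payoffs V(N, j) = max(S_T - K, 0):
  V(2,-2) = 0.000000; V(2,-1) = 0.000000; V(2,+0) = 0.000000; V(2,+1) = 67.447191; V(2,+2) = 224.907310
Backward induction: V(k, j) = exp(-r*dt) * [p_u * V(k+1, j+1) + p_m * V(k+1, j) + p_d * V(k+1, j-1)]
  V(1,-1) = exp(-r*dt) * [p_u*0.000000 + p_m*0.000000 + p_d*0.000000] = 0.000000
  V(1,+0) = exp(-r*dt) * [p_u*67.447191 + p_m*0.000000 + p_d*0.000000] = 7.425048
  V(1,+1) = exp(-r*dt) * [p_u*224.907310 + p_m*67.447191 + p_d*0.000000] = 68.493508
  V(0,+0) = exp(-r*dt) * [p_u*68.493508 + p_m*7.425048 + p_d*0.000000] = 12.354790


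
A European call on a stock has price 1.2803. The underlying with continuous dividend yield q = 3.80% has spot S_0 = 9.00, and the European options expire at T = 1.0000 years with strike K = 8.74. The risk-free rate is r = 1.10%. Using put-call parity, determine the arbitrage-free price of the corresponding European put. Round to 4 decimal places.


Answer: Put price = 1.2603

Derivation:
Put-call parity: C - P = S_0 * exp(-qT) - K * exp(-rT).
S_0 * exp(-qT) = 9.0000 * 0.96271294 = 8.66441647
K * exp(-rT) = 8.7400 * 0.98906028 = 8.64438684
P = C - S*exp(-qT) + K*exp(-rT)
P = 1.2803 - 8.66441647 + 8.64438684 = 1.2603


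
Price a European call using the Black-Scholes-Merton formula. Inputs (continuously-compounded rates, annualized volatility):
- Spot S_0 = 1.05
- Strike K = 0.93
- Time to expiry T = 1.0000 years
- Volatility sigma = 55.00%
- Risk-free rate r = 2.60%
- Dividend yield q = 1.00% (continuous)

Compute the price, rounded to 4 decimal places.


Answer: Price = 0.2839

Derivation:
d1 = (ln(S/K) + (r - q + 0.5*sigma^2) * T) / (sigma * sqrt(T)) = 0.52474701
d2 = d1 - sigma * sqrt(T) = -0.02525299
exp(-rT) = 0.97433509; exp(-qT) = 0.99004983
C = S_0 * exp(-qT) * N(d1) - K * exp(-rT) * N(d2)
N(d1) = 0.70012046; N(d2) = 0.48992659
C = 1.0500 * 0.99004983 * 0.70012046 - 0.9300 * 0.97433509 * 0.48992659 = 0.2839


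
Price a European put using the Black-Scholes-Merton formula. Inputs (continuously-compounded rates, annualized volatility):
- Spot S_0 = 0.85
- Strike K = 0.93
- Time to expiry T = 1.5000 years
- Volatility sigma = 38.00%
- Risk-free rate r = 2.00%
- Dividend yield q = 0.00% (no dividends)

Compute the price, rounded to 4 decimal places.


d1 = (ln(S/K) + (r - q + 0.5*sigma^2) * T) / (sigma * sqrt(T)) = 0.10389224
d2 = d1 - sigma * sqrt(T) = -0.36151082
exp(-rT) = 0.97044553; exp(-qT) = 1.00000000
P = K * exp(-rT) * N(-d2) - S_0 * exp(-qT) * N(-d1)
N(-d1) = 0.45862743; N(-d2) = 0.64114119
P = 0.9300 * 0.97044553 * 0.64114119 - 0.8500 * 1.00000000 * 0.45862743 = 0.1888

Answer: Price = 0.1888


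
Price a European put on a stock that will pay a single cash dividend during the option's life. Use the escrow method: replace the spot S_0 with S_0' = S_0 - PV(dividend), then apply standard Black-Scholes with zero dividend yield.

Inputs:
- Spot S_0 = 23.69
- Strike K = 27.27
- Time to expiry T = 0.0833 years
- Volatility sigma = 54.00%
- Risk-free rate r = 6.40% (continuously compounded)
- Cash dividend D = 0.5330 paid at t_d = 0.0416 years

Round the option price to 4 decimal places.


PV(D) = D * exp(-r * t_d) = 0.5330 * 0.99734114 = 0.53158283
S_0' = S_0 - PV(D) = 23.6900 - 0.53158283 = 23.15841717
d1 = (ln(S_0'/K) + (r + sigma^2/2)*T) / (sigma*sqrt(T)) = -0.93647336
d2 = d1 - sigma*sqrt(T) = -1.09232675
exp(-rT) = 0.99468299
N(-d1) = 0.82548524; N(-d2) = 0.86265525
P = K * exp(-rT) * N(-d2) - S_0' * N(-d1) = 27.2700 * 0.99468299 * 0.86265525 - 23.15841717 * 0.82548524 = 4.2826

Answer: Price = 4.2826


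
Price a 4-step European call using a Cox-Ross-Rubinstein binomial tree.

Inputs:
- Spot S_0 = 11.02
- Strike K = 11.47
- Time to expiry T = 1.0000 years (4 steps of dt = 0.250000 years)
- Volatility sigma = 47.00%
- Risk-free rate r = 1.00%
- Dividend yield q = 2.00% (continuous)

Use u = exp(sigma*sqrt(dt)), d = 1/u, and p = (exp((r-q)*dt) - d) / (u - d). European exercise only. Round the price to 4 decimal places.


Answer: Price = V(0,0) = 1.7425

Derivation:
dt = T/N = 0.250000
u = exp(sigma*sqrt(dt)) = 1.264909; d = 1/u = 0.790571
p = (exp((r-q)*dt) - d) / (u - d) = 0.436255
Discount per step: exp(-r*dt) = 0.997503
Stock lattice S(k, i) with i counting down-moves:
  k=0: S(0,0) = 11.0200
  k=1: S(1,0) = 13.9393; S(1,1) = 8.7121
  k=2: S(2,0) = 17.6319; S(2,1) = 11.0200; S(2,2) = 6.8875
  k=3: S(3,0) = 22.3028; S(3,1) = 13.9393; S(3,2) = 8.7121; S(3,3) = 5.4451
  k=4: S(4,0) = 28.2110; S(4,1) = 17.6319; S(4,2) = 11.0200; S(4,3) = 6.8875; S(4,4) = 4.3047
Terminal payoffs V(N, i) = max(S_T - K, 0):
  V(4,0) = 16.740995; V(4,1) = 6.161936; V(4,2) = 0.000000; V(4,3) = 0.000000; V(4,4) = 0.000000
Backward induction: V(k, i) = exp(-r*dt) * [p * V(k+1, i) + (1-p) * V(k+1, i+1)].
  V(3,0) = exp(-r*dt) * [p*16.740995 + (1-p)*6.161936] = 10.750194
  V(3,1) = exp(-r*dt) * [p*6.161936 + (1-p)*0.000000] = 2.681463
  V(3,2) = exp(-r*dt) * [p*0.000000 + (1-p)*0.000000] = 0.000000
  V(3,3) = exp(-r*dt) * [p*0.000000 + (1-p)*0.000000] = 0.000000
  V(2,0) = exp(-r*dt) * [p*10.750194 + (1-p)*2.681463] = 6.186003
  V(2,1) = exp(-r*dt) * [p*2.681463 + (1-p)*0.000000] = 1.166881
  V(2,2) = exp(-r*dt) * [p*0.000000 + (1-p)*0.000000] = 0.000000
  V(1,0) = exp(-r*dt) * [p*6.186003 + (1-p)*1.166881] = 3.348117
  V(1,1) = exp(-r*dt) * [p*1.166881 + (1-p)*0.000000] = 0.507786
  V(0,0) = exp(-r*dt) * [p*3.348117 + (1-p)*0.507786] = 1.742533


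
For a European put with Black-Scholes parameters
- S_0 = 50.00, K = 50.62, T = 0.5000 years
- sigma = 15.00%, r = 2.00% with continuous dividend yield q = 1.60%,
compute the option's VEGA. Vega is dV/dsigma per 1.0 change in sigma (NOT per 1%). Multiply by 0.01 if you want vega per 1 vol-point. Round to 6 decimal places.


Answer: Vega = 13.978628

Derivation:
d1 = -0.0443002369; d2 = -0.1503662541
phi(d1) = 0.3985510081; exp(-qT) = 0.9920319148; exp(-rT) = 0.9900498337
Vega = S * exp(-qT) * phi(d1) * sqrt(T) = 50.0000 * 0.9920319148 * 0.3985510081 * 0.7071067812 = 13.978628


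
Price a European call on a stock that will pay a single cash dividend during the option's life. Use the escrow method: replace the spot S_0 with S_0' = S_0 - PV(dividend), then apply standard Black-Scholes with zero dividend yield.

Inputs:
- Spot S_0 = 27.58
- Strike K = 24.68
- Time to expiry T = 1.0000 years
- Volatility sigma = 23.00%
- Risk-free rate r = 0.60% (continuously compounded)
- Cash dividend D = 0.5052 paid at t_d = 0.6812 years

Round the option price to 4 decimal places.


Answer: Price = 3.8478

Derivation:
PV(D) = D * exp(-r * t_d) = 0.5052 * 0.99592114 = 0.50313936
S_0' = S_0 - PV(D) = 27.5800 - 0.50313936 = 27.07686064
d1 = (ln(S_0'/K) + (r + sigma^2/2)*T) / (sigma*sqrt(T)) = 0.54407093
d2 = d1 - sigma*sqrt(T) = 0.31407093
exp(-rT) = 0.99401796
N(d1) = 0.70680367; N(d2) = 0.62326641
C = S_0' * N(d1) - K * exp(-rT) * N(d2) = 27.07686064 * 0.70680367 - 24.6800 * 0.99401796 * 0.62326641 = 3.8478


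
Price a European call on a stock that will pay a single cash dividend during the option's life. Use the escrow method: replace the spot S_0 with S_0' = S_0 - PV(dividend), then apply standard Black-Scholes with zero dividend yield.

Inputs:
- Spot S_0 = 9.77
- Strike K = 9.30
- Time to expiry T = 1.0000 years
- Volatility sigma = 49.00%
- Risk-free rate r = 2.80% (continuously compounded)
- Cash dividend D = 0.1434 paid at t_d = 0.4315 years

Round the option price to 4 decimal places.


PV(D) = D * exp(-r * t_d) = 0.1434 * 0.98799069 = 0.14167787
S_0' = S_0 - PV(D) = 9.7700 - 0.14167787 = 9.62832213
d1 = (ln(S_0'/K) + (r + sigma^2/2)*T) / (sigma*sqrt(T)) = 0.37294812
d2 = d1 - sigma*sqrt(T) = -0.11705188
exp(-rT) = 0.97238837
N(d1) = 0.64540647; N(d2) = 0.45340947
C = S_0' * N(d1) - K * exp(-rT) * N(d2) = 9.62832213 * 0.64540647 - 9.3000 * 0.97238837 * 0.45340947 = 2.1139

Answer: Price = 2.1139


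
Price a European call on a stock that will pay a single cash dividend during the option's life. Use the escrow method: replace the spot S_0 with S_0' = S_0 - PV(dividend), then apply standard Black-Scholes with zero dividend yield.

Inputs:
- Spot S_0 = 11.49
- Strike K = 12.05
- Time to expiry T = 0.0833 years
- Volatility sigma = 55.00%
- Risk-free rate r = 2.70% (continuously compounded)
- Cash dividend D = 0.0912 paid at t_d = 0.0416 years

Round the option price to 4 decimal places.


PV(D) = D * exp(-r * t_d) = 0.0912 * 0.99887743 = 0.09109762
S_0' = S_0 - PV(D) = 11.4900 - 0.09109762 = 11.39890238
d1 = (ln(S_0'/K) + (r + sigma^2/2)*T) / (sigma*sqrt(T)) = -0.25639081
d2 = d1 - sigma*sqrt(T) = -0.41513038
exp(-rT) = 0.99775343
N(d1) = 0.39882454; N(d2) = 0.33902323
C = S_0' * N(d1) - K * exp(-rT) * N(d2) = 11.39890238 * 0.39882454 - 12.0500 * 0.99775343 * 0.33902323 = 0.4701

Answer: Price = 0.4701


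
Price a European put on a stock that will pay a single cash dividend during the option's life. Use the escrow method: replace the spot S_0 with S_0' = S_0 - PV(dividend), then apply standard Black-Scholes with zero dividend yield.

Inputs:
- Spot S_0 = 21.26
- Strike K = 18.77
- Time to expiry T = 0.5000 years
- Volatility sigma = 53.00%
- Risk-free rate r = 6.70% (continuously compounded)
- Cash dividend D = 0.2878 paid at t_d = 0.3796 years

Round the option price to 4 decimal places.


Answer: Price = 1.7057

Derivation:
PV(D) = D * exp(-r * t_d) = 0.2878 * 0.97488750 = 0.28057262
S_0' = S_0 - PV(D) = 21.2600 - 0.28057262 = 20.97942738
d1 = (ln(S_0'/K) + (r + sigma^2/2)*T) / (sigma*sqrt(T)) = 0.57371031
d2 = d1 - sigma*sqrt(T) = 0.19894371
exp(-rT) = 0.96705491
N(-d1) = 0.28308193; N(-d2) = 0.42115339
P = K * exp(-rT) * N(-d2) - S_0' * N(-d1) = 18.7700 * 0.96705491 * 0.42115339 - 20.97942738 * 0.28308193 = 1.7057


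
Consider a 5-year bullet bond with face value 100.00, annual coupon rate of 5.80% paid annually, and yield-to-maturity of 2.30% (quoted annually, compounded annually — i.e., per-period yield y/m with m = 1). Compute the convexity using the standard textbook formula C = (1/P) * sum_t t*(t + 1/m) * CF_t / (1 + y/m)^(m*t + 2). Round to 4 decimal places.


Coupon per period c = face * coupon_rate / m = 5.800000
Periods per year m = 1; per-period yield y/m = 0.023000
Number of cashflows N = 5
Cashflows (t years, CF_t, discount factor 1/(1+y/m)^(m*t), PV):
  t = 1.0000: CF_t = 5.800000, DF = 0.977517, PV = 5.669599
  t = 2.0000: CF_t = 5.800000, DF = 0.955540, PV = 5.542130
  t = 3.0000: CF_t = 5.800000, DF = 0.934056, PV = 5.417527
  t = 4.0000: CF_t = 5.800000, DF = 0.913056, PV = 5.295725
  t = 5.0000: CF_t = 105.800000, DF = 0.892528, PV = 94.429458
Price P = sum_t PV_t = 116.354440
Convexity numerator sum_t t*(t + 1/m) * CF_t / (1+y/m)^(m*t + 2):
  t = 1.0000: term = 10.835054
  t = 2.0000: term = 31.774352
  t = 3.0000: term = 62.119946
  t = 4.0000: term = 101.205517
  t = 5.0000: term = 2706.932875
Convexity = (1/P) * sum = 2912.867744 / 116.354440 = 25.034436

Answer: Convexity = 25.0344


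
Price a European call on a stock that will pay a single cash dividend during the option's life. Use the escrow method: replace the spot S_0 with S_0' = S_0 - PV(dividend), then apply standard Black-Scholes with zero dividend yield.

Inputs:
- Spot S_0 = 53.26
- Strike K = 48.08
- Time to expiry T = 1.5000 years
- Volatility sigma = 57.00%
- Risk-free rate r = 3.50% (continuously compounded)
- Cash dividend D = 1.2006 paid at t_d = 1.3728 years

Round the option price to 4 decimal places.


Answer: Price = 16.8176

Derivation:
PV(D) = D * exp(-r * t_d) = 1.2006 * 0.95308804 = 1.14427750
S_0' = S_0 - PV(D) = 53.2600 - 1.14427750 = 52.11572250
d1 = (ln(S_0'/K) + (r + sigma^2/2)*T) / (sigma*sqrt(T)) = 0.53971196
d2 = d1 - sigma*sqrt(T) = -0.15839262
exp(-rT) = 0.94885432
N(d1) = 0.70530215; N(d2) = 0.43707372
C = S_0' * N(d1) - K * exp(-rT) * N(d2) = 52.11572250 * 0.70530215 - 48.0800 * 0.94885432 * 0.43707372 = 16.8176
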